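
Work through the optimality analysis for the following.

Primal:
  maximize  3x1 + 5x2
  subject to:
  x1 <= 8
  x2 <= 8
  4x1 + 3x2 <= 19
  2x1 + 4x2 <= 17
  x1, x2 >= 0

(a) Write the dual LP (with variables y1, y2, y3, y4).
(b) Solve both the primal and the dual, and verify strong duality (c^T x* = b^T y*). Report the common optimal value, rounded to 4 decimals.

The standard primal-dual pair for 'max c^T x s.t. A x <= b, x >= 0' is:
  Dual:  min b^T y  s.t.  A^T y >= c,  y >= 0.

So the dual LP is:
  minimize  8y1 + 8y2 + 19y3 + 17y4
  subject to:
    y1 + 4y3 + 2y4 >= 3
    y2 + 3y3 + 4y4 >= 5
    y1, y2, y3, y4 >= 0

Solving the primal: x* = (2.5, 3).
  primal value c^T x* = 22.5.
Solving the dual: y* = (0, 0, 0.2, 1.1).
  dual value b^T y* = 22.5.
Strong duality: c^T x* = b^T y*. Confirmed.

22.5


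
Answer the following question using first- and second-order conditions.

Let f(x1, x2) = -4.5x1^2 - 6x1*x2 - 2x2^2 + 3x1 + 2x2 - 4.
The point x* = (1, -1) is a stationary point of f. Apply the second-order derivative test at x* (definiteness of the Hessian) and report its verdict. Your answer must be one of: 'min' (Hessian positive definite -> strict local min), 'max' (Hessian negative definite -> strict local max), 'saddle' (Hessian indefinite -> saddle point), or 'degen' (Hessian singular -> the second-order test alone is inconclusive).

Compute the Hessian H = grad^2 f:
  H = [[-9, -6], [-6, -4]]
Verify stationarity: grad f(x*) = H x* + g = (0, 0).
Eigenvalues of H: -13, 0.
H has a zero eigenvalue (singular; negative semidefinite but not definite), so H is neither positive definite, negative definite, nor indefinite. The second-order test alone is inconclusive -> degen.
(Indeed, f is constant along the null direction of H through x*, so x* is not a strict local extremum.)

degen


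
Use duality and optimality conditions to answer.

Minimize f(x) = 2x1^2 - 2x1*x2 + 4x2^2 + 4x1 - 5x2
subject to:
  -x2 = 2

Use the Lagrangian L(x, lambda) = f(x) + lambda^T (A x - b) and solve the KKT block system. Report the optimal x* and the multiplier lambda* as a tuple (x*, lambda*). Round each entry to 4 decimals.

Form the Lagrangian:
  L(x, lambda) = (1/2) x^T Q x + c^T x + lambda^T (A x - b)
Stationarity (grad_x L = 0): Q x + c + A^T lambda = 0.
Primal feasibility: A x = b.

This gives the KKT block system:
  [ Q   A^T ] [ x     ]   [-c ]
  [ A    0  ] [ lambda ] = [ b ]

Solving the linear system:
  x*      = (-2, -2)
  lambda* = (-17)
  f(x*)   = 18

x* = (-2, -2), lambda* = (-17)


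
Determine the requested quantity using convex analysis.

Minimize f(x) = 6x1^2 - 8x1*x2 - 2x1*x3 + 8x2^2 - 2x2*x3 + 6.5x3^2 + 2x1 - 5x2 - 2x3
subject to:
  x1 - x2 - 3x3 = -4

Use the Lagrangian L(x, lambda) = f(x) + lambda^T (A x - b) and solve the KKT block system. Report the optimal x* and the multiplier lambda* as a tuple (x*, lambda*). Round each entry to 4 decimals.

Form the Lagrangian:
  L(x, lambda) = (1/2) x^T Q x + c^T x + lambda^T (A x - b)
Stationarity (grad_x L = 0): Q x + c + A^T lambda = 0.
Primal feasibility: A x = b.

This gives the KKT block system:
  [ Q   A^T ] [ x     ]   [-c ]
  [ A    0  ] [ lambda ] = [ b ]

Solving the linear system:
  x*      = (0.2693, 0.8159, 1.1511)
  lambda* = (3.5981)
  f(x*)   = 4.2745

x* = (0.2693, 0.8159, 1.1511), lambda* = (3.5981)


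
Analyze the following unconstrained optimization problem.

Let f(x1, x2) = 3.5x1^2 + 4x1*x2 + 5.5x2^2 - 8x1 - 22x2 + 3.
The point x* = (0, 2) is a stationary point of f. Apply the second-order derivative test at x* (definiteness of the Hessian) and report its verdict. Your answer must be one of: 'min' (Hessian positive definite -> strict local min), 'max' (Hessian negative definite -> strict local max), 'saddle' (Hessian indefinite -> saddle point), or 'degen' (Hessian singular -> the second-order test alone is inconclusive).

Compute the Hessian H = grad^2 f:
  H = [[7, 4], [4, 11]]
Verify stationarity: grad f(x*) = H x* + g = (0, 0).
Eigenvalues of H: 4.5279, 13.4721.
Both eigenvalues > 0, so H is positive definite -> x* is a strict local min.

min


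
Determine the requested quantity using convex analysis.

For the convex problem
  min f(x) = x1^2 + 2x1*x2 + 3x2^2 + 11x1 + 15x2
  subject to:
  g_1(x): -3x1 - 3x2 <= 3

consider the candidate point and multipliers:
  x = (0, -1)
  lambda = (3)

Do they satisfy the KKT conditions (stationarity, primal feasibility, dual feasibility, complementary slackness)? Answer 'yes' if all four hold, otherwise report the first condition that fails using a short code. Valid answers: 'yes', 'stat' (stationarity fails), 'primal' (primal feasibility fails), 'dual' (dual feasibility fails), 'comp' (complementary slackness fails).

Gradient of f: grad f(x) = Q x + c = (9, 9)
Constraint values g_i(x) = a_i^T x - b_i:
  g_1((0, -1)) = 0
Stationarity residual: grad f(x) + sum_i lambda_i a_i = (0, 0)
  -> stationarity OK
Primal feasibility (all g_i <= 0): OK
Dual feasibility (all lambda_i >= 0): OK
Complementary slackness (lambda_i * g_i(x) = 0 for all i): OK

Verdict: yes, KKT holds.

yes


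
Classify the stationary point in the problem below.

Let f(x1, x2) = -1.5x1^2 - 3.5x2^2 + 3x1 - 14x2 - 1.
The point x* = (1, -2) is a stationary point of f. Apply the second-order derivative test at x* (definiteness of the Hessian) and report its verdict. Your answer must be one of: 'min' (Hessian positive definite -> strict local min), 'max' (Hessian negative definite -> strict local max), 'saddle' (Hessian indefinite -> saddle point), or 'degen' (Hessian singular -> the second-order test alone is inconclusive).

Compute the Hessian H = grad^2 f:
  H = [[-3, 0], [0, -7]]
Verify stationarity: grad f(x*) = H x* + g = (0, 0).
Eigenvalues of H: -7, -3.
Both eigenvalues < 0, so H is negative definite -> x* is a strict local max.

max


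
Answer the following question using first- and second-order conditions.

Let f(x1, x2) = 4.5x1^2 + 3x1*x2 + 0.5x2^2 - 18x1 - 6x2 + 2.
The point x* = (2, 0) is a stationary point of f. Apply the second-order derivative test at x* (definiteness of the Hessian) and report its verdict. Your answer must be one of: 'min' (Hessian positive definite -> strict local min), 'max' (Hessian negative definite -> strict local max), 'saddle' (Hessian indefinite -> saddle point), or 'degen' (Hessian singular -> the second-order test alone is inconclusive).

Compute the Hessian H = grad^2 f:
  H = [[9, 3], [3, 1]]
Verify stationarity: grad f(x*) = H x* + g = (0, 0).
Eigenvalues of H: 0, 10.
H has a zero eigenvalue (singular; positive semidefinite but not definite), so H is neither positive definite, negative definite, nor indefinite. The second-order test alone is inconclusive -> degen.
(Indeed, f is constant along the null direction of H through x*, so x* is not a strict local extremum.)

degen


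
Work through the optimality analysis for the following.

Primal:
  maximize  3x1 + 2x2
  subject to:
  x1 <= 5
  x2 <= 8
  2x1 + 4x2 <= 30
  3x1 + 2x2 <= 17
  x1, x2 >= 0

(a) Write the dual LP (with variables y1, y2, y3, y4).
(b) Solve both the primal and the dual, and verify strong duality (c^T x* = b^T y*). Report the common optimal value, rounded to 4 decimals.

The standard primal-dual pair for 'max c^T x s.t. A x <= b, x >= 0' is:
  Dual:  min b^T y  s.t.  A^T y >= c,  y >= 0.

So the dual LP is:
  minimize  5y1 + 8y2 + 30y3 + 17y4
  subject to:
    y1 + 2y3 + 3y4 >= 3
    y2 + 4y3 + 2y4 >= 2
    y1, y2, y3, y4 >= 0

Solving the primal: x* = (5, 1).
  primal value c^T x* = 17.
Solving the dual: y* = (0, 0, 0, 1).
  dual value b^T y* = 17.
Strong duality: c^T x* = b^T y*. Confirmed.

17


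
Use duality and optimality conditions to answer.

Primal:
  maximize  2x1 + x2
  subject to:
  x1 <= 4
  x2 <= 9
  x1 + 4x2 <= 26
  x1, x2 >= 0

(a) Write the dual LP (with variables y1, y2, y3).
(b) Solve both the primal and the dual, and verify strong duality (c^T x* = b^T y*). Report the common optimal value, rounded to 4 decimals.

The standard primal-dual pair for 'max c^T x s.t. A x <= b, x >= 0' is:
  Dual:  min b^T y  s.t.  A^T y >= c,  y >= 0.

So the dual LP is:
  minimize  4y1 + 9y2 + 26y3
  subject to:
    y1 + y3 >= 2
    y2 + 4y3 >= 1
    y1, y2, y3 >= 0

Solving the primal: x* = (4, 5.5).
  primal value c^T x* = 13.5.
Solving the dual: y* = (1.75, 0, 0.25).
  dual value b^T y* = 13.5.
Strong duality: c^T x* = b^T y*. Confirmed.

13.5


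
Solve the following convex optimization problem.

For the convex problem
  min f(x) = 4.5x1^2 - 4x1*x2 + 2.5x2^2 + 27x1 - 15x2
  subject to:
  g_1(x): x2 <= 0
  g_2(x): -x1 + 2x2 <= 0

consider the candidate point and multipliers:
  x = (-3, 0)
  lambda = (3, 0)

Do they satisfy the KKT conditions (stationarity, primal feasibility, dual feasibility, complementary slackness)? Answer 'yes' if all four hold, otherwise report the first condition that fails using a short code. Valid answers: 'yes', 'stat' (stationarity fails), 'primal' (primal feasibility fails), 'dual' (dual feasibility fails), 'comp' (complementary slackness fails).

Gradient of f: grad f(x) = Q x + c = (0, -3)
Constraint values g_i(x) = a_i^T x - b_i:
  g_1((-3, 0)) = 0
  g_2((-3, 0)) = 3
Stationarity residual: grad f(x) + sum_i lambda_i a_i = (0, 0)
  -> stationarity OK
Primal feasibility (all g_i <= 0): FAILS
Dual feasibility (all lambda_i >= 0): OK
Complementary slackness (lambda_i * g_i(x) = 0 for all i): OK

Verdict: the first failing condition is primal_feasibility -> primal.

primal


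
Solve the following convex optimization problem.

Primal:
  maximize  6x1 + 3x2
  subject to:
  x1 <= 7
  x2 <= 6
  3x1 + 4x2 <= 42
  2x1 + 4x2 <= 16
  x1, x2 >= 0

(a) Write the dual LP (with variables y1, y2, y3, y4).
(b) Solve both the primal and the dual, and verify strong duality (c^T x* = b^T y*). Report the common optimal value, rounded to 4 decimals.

The standard primal-dual pair for 'max c^T x s.t. A x <= b, x >= 0' is:
  Dual:  min b^T y  s.t.  A^T y >= c,  y >= 0.

So the dual LP is:
  minimize  7y1 + 6y2 + 42y3 + 16y4
  subject to:
    y1 + 3y3 + 2y4 >= 6
    y2 + 4y3 + 4y4 >= 3
    y1, y2, y3, y4 >= 0

Solving the primal: x* = (7, 0.5).
  primal value c^T x* = 43.5.
Solving the dual: y* = (4.5, 0, 0, 0.75).
  dual value b^T y* = 43.5.
Strong duality: c^T x* = b^T y*. Confirmed.

43.5


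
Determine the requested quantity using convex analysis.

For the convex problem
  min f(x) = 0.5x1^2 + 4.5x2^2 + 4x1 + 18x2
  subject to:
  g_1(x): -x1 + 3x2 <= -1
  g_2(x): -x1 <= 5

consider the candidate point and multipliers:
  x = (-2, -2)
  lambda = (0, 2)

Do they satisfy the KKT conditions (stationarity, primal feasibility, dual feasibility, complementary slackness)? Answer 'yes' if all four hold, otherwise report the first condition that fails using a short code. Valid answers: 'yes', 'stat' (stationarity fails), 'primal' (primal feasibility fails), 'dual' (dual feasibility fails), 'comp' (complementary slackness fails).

Gradient of f: grad f(x) = Q x + c = (2, 0)
Constraint values g_i(x) = a_i^T x - b_i:
  g_1((-2, -2)) = -3
  g_2((-2, -2)) = -3
Stationarity residual: grad f(x) + sum_i lambda_i a_i = (0, 0)
  -> stationarity OK
Primal feasibility (all g_i <= 0): OK
Dual feasibility (all lambda_i >= 0): OK
Complementary slackness (lambda_i * g_i(x) = 0 for all i): FAILS

Verdict: the first failing condition is complementary_slackness -> comp.

comp


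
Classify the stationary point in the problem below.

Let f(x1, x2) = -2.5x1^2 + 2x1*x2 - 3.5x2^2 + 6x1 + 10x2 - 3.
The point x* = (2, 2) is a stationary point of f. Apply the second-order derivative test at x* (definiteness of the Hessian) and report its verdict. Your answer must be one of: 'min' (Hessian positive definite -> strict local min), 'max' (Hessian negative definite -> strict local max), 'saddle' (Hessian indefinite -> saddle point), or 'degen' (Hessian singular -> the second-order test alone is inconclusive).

Compute the Hessian H = grad^2 f:
  H = [[-5, 2], [2, -7]]
Verify stationarity: grad f(x*) = H x* + g = (0, 0).
Eigenvalues of H: -8.2361, -3.7639.
Both eigenvalues < 0, so H is negative definite -> x* is a strict local max.

max


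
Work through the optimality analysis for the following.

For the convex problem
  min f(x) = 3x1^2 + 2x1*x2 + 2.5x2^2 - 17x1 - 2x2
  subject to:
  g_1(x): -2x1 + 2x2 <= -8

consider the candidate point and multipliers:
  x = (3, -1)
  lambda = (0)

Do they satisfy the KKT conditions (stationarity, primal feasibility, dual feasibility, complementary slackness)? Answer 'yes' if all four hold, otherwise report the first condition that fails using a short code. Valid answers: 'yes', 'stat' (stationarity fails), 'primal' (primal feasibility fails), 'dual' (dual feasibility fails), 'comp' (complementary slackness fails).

Gradient of f: grad f(x) = Q x + c = (-1, -1)
Constraint values g_i(x) = a_i^T x - b_i:
  g_1((3, -1)) = 0
Stationarity residual: grad f(x) + sum_i lambda_i a_i = (-1, -1)
  -> stationarity FAILS
Primal feasibility (all g_i <= 0): OK
Dual feasibility (all lambda_i >= 0): OK
Complementary slackness (lambda_i * g_i(x) = 0 for all i): OK

Verdict: the first failing condition is stationarity -> stat.

stat


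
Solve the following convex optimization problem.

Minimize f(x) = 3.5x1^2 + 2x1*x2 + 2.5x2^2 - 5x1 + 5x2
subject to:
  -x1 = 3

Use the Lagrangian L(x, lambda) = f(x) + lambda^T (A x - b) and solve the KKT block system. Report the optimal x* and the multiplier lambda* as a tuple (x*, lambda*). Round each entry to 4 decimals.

Form the Lagrangian:
  L(x, lambda) = (1/2) x^T Q x + c^T x + lambda^T (A x - b)
Stationarity (grad_x L = 0): Q x + c + A^T lambda = 0.
Primal feasibility: A x = b.

This gives the KKT block system:
  [ Q   A^T ] [ x     ]   [-c ]
  [ A    0  ] [ lambda ] = [ b ]

Solving the linear system:
  x*      = (-3, 0.2)
  lambda* = (-25.6)
  f(x*)   = 46.4

x* = (-3, 0.2), lambda* = (-25.6)


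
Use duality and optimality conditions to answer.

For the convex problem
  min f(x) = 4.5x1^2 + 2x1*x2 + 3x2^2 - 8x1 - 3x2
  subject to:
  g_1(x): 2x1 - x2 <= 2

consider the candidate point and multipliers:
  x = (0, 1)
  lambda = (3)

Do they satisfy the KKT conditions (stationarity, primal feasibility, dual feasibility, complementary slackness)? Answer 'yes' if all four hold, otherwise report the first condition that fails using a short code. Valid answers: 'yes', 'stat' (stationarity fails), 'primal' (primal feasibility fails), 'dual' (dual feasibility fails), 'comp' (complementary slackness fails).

Gradient of f: grad f(x) = Q x + c = (-6, 3)
Constraint values g_i(x) = a_i^T x - b_i:
  g_1((0, 1)) = -3
Stationarity residual: grad f(x) + sum_i lambda_i a_i = (0, 0)
  -> stationarity OK
Primal feasibility (all g_i <= 0): OK
Dual feasibility (all lambda_i >= 0): OK
Complementary slackness (lambda_i * g_i(x) = 0 for all i): FAILS

Verdict: the first failing condition is complementary_slackness -> comp.

comp


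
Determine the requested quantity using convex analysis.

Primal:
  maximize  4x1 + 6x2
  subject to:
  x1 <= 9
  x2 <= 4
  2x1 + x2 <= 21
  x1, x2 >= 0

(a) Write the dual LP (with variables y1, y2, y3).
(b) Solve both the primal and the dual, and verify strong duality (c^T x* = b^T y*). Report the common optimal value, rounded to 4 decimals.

The standard primal-dual pair for 'max c^T x s.t. A x <= b, x >= 0' is:
  Dual:  min b^T y  s.t.  A^T y >= c,  y >= 0.

So the dual LP is:
  minimize  9y1 + 4y2 + 21y3
  subject to:
    y1 + 2y3 >= 4
    y2 + y3 >= 6
    y1, y2, y3 >= 0

Solving the primal: x* = (8.5, 4).
  primal value c^T x* = 58.
Solving the dual: y* = (0, 4, 2).
  dual value b^T y* = 58.
Strong duality: c^T x* = b^T y*. Confirmed.

58


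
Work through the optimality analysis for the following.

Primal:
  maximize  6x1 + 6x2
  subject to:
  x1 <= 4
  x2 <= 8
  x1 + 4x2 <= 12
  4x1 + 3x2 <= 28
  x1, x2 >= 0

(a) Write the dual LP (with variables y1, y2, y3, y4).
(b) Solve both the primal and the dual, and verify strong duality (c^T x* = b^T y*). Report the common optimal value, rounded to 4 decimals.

The standard primal-dual pair for 'max c^T x s.t. A x <= b, x >= 0' is:
  Dual:  min b^T y  s.t.  A^T y >= c,  y >= 0.

So the dual LP is:
  minimize  4y1 + 8y2 + 12y3 + 28y4
  subject to:
    y1 + y3 + 4y4 >= 6
    y2 + 4y3 + 3y4 >= 6
    y1, y2, y3, y4 >= 0

Solving the primal: x* = (4, 2).
  primal value c^T x* = 36.
Solving the dual: y* = (4.5, 0, 1.5, 0).
  dual value b^T y* = 36.
Strong duality: c^T x* = b^T y*. Confirmed.

36


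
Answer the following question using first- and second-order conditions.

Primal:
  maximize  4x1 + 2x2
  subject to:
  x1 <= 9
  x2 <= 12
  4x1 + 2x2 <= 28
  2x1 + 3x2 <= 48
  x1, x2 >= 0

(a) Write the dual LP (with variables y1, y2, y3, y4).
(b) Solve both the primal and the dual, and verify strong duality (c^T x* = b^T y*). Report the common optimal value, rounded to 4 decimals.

The standard primal-dual pair for 'max c^T x s.t. A x <= b, x >= 0' is:
  Dual:  min b^T y  s.t.  A^T y >= c,  y >= 0.

So the dual LP is:
  minimize  9y1 + 12y2 + 28y3 + 48y4
  subject to:
    y1 + 4y3 + 2y4 >= 4
    y2 + 2y3 + 3y4 >= 2
    y1, y2, y3, y4 >= 0

Solving the primal: x* = (1, 12).
  primal value c^T x* = 28.
Solving the dual: y* = (0, 0, 1, 0).
  dual value b^T y* = 28.
Strong duality: c^T x* = b^T y*. Confirmed.

28


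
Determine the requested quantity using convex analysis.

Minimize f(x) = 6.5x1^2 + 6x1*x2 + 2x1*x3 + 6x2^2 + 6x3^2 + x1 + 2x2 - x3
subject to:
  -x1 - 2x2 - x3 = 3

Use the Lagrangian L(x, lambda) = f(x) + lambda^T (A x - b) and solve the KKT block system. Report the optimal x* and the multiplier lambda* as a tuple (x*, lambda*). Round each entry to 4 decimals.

Form the Lagrangian:
  L(x, lambda) = (1/2) x^T Q x + c^T x + lambda^T (A x - b)
Stationarity (grad_x L = 0): Q x + c + A^T lambda = 0.
Primal feasibility: A x = b.

This gives the KKT block system:
  [ Q   A^T ] [ x     ]   [-c ]
  [ A    0  ] [ lambda ] = [ b ]

Solving the linear system:
  x*      = (0.0959, -1.3082, -0.4795)
  lambda* = (-6.5616)
  f(x*)   = 8.8219

x* = (0.0959, -1.3082, -0.4795), lambda* = (-6.5616)


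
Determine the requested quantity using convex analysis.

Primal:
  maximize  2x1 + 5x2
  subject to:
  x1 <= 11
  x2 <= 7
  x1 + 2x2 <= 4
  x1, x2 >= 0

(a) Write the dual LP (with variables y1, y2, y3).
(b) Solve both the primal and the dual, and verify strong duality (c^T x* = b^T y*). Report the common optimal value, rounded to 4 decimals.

The standard primal-dual pair for 'max c^T x s.t. A x <= b, x >= 0' is:
  Dual:  min b^T y  s.t.  A^T y >= c,  y >= 0.

So the dual LP is:
  minimize  11y1 + 7y2 + 4y3
  subject to:
    y1 + y3 >= 2
    y2 + 2y3 >= 5
    y1, y2, y3 >= 0

Solving the primal: x* = (0, 2).
  primal value c^T x* = 10.
Solving the dual: y* = (0, 0, 2.5).
  dual value b^T y* = 10.
Strong duality: c^T x* = b^T y*. Confirmed.

10


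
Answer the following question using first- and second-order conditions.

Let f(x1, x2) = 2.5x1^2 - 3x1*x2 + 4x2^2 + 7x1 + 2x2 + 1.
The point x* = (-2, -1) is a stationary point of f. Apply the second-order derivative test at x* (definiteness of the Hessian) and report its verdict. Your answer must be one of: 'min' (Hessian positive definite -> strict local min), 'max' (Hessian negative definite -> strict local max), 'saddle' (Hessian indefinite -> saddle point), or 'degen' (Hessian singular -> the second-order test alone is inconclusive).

Compute the Hessian H = grad^2 f:
  H = [[5, -3], [-3, 8]]
Verify stationarity: grad f(x*) = H x* + g = (0, 0).
Eigenvalues of H: 3.1459, 9.8541.
Both eigenvalues > 0, so H is positive definite -> x* is a strict local min.

min


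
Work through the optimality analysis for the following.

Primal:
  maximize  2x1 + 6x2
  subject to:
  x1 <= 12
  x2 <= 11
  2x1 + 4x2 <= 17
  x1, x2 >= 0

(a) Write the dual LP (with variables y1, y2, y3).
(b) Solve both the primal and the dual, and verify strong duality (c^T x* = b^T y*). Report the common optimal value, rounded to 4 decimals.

The standard primal-dual pair for 'max c^T x s.t. A x <= b, x >= 0' is:
  Dual:  min b^T y  s.t.  A^T y >= c,  y >= 0.

So the dual LP is:
  minimize  12y1 + 11y2 + 17y3
  subject to:
    y1 + 2y3 >= 2
    y2 + 4y3 >= 6
    y1, y2, y3 >= 0

Solving the primal: x* = (0, 4.25).
  primal value c^T x* = 25.5.
Solving the dual: y* = (0, 0, 1.5).
  dual value b^T y* = 25.5.
Strong duality: c^T x* = b^T y*. Confirmed.

25.5


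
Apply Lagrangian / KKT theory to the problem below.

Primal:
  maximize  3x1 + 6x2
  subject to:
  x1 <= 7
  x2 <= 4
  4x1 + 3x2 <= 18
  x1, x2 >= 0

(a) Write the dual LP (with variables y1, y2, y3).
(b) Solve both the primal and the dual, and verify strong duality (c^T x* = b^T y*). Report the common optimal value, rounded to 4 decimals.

The standard primal-dual pair for 'max c^T x s.t. A x <= b, x >= 0' is:
  Dual:  min b^T y  s.t.  A^T y >= c,  y >= 0.

So the dual LP is:
  minimize  7y1 + 4y2 + 18y3
  subject to:
    y1 + 4y3 >= 3
    y2 + 3y3 >= 6
    y1, y2, y3 >= 0

Solving the primal: x* = (1.5, 4).
  primal value c^T x* = 28.5.
Solving the dual: y* = (0, 3.75, 0.75).
  dual value b^T y* = 28.5.
Strong duality: c^T x* = b^T y*. Confirmed.

28.5


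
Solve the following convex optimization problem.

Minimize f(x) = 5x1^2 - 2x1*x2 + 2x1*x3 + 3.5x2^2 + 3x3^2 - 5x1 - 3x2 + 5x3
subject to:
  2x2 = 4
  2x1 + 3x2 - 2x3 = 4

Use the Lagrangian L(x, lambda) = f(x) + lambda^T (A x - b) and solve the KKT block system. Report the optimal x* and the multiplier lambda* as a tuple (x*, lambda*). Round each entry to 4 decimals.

Form the Lagrangian:
  L(x, lambda) = (1/2) x^T Q x + c^T x + lambda^T (A x - b)
Stationarity (grad_x L = 0): Q x + c + A^T lambda = 0.
Primal feasibility: A x = b.

This gives the KKT block system:
  [ Q   A^T ] [ x     ]   [-c ]
  [ A    0  ] [ lambda ] = [ b ]

Solving the linear system:
  x*      = (-0.2, 2, 0.8)
  lambda* = (-12.75, 4.7)
  f(x*)   = 15.6

x* = (-0.2, 2, 0.8), lambda* = (-12.75, 4.7)


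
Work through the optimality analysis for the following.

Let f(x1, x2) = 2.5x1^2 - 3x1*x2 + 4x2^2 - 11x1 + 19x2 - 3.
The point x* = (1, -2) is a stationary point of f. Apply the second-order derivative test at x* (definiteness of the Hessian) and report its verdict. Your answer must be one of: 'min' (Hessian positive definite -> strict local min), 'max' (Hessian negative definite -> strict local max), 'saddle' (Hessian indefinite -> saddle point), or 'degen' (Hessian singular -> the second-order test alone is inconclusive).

Compute the Hessian H = grad^2 f:
  H = [[5, -3], [-3, 8]]
Verify stationarity: grad f(x*) = H x* + g = (0, 0).
Eigenvalues of H: 3.1459, 9.8541.
Both eigenvalues > 0, so H is positive definite -> x* is a strict local min.

min


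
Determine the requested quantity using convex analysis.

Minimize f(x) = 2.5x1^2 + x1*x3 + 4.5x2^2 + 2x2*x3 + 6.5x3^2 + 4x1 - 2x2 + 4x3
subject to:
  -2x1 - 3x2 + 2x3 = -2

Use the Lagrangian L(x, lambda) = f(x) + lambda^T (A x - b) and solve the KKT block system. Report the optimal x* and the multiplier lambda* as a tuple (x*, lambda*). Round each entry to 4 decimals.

Form the Lagrangian:
  L(x, lambda) = (1/2) x^T Q x + c^T x + lambda^T (A x - b)
Stationarity (grad_x L = 0): Q x + c + A^T lambda = 0.
Primal feasibility: A x = b.

This gives the KKT block system:
  [ Q   A^T ] [ x     ]   [-c ]
  [ A    0  ] [ lambda ] = [ b ]

Solving the linear system:
  x*      = (-0.3848, 0.5955, -0.4916)
  lambda* = (0.7921)
  f(x*)   = -1.5562

x* = (-0.3848, 0.5955, -0.4916), lambda* = (0.7921)


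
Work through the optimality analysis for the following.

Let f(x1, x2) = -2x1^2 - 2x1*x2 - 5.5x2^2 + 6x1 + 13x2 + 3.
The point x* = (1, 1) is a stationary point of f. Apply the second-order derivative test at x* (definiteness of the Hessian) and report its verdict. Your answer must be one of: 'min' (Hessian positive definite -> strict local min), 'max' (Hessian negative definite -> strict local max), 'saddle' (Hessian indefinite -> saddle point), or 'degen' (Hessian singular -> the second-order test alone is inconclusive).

Compute the Hessian H = grad^2 f:
  H = [[-4, -2], [-2, -11]]
Verify stationarity: grad f(x*) = H x* + g = (0, 0).
Eigenvalues of H: -11.5311, -3.4689.
Both eigenvalues < 0, so H is negative definite -> x* is a strict local max.

max


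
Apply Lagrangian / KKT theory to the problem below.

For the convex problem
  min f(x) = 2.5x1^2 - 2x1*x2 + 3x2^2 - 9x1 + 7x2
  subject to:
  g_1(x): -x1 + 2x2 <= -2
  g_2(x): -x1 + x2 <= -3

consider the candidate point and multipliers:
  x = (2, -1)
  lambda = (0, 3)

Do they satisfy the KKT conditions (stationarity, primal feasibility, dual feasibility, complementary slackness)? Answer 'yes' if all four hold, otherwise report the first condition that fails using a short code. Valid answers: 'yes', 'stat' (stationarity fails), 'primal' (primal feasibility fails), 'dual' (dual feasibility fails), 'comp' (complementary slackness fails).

Gradient of f: grad f(x) = Q x + c = (3, -3)
Constraint values g_i(x) = a_i^T x - b_i:
  g_1((2, -1)) = -2
  g_2((2, -1)) = 0
Stationarity residual: grad f(x) + sum_i lambda_i a_i = (0, 0)
  -> stationarity OK
Primal feasibility (all g_i <= 0): OK
Dual feasibility (all lambda_i >= 0): OK
Complementary slackness (lambda_i * g_i(x) = 0 for all i): OK

Verdict: yes, KKT holds.

yes


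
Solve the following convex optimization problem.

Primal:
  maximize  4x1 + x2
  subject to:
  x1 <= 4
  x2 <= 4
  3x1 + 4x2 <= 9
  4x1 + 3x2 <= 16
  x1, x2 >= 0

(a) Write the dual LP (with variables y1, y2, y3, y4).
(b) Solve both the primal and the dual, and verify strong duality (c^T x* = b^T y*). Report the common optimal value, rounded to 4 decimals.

The standard primal-dual pair for 'max c^T x s.t. A x <= b, x >= 0' is:
  Dual:  min b^T y  s.t.  A^T y >= c,  y >= 0.

So the dual LP is:
  minimize  4y1 + 4y2 + 9y3 + 16y4
  subject to:
    y1 + 3y3 + 4y4 >= 4
    y2 + 4y3 + 3y4 >= 1
    y1, y2, y3, y4 >= 0

Solving the primal: x* = (3, 0).
  primal value c^T x* = 12.
Solving the dual: y* = (0, 0, 1.3333, 0).
  dual value b^T y* = 12.
Strong duality: c^T x* = b^T y*. Confirmed.

12


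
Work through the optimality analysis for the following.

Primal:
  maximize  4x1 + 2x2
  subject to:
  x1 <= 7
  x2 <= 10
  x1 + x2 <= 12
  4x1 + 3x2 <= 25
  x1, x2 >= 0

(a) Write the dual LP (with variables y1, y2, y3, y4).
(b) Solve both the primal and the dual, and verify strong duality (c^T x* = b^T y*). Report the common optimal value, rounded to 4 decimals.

The standard primal-dual pair for 'max c^T x s.t. A x <= b, x >= 0' is:
  Dual:  min b^T y  s.t.  A^T y >= c,  y >= 0.

So the dual LP is:
  minimize  7y1 + 10y2 + 12y3 + 25y4
  subject to:
    y1 + y3 + 4y4 >= 4
    y2 + y3 + 3y4 >= 2
    y1, y2, y3, y4 >= 0

Solving the primal: x* = (6.25, 0).
  primal value c^T x* = 25.
Solving the dual: y* = (0, 0, 0, 1).
  dual value b^T y* = 25.
Strong duality: c^T x* = b^T y*. Confirmed.

25


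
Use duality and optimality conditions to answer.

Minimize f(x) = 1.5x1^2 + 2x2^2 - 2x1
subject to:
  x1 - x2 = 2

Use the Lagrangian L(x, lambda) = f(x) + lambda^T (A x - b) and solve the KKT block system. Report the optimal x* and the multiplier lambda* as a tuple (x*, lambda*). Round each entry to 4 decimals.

Form the Lagrangian:
  L(x, lambda) = (1/2) x^T Q x + c^T x + lambda^T (A x - b)
Stationarity (grad_x L = 0): Q x + c + A^T lambda = 0.
Primal feasibility: A x = b.

This gives the KKT block system:
  [ Q   A^T ] [ x     ]   [-c ]
  [ A    0  ] [ lambda ] = [ b ]

Solving the linear system:
  x*      = (1.4286, -0.5714)
  lambda* = (-2.2857)
  f(x*)   = 0.8571

x* = (1.4286, -0.5714), lambda* = (-2.2857)


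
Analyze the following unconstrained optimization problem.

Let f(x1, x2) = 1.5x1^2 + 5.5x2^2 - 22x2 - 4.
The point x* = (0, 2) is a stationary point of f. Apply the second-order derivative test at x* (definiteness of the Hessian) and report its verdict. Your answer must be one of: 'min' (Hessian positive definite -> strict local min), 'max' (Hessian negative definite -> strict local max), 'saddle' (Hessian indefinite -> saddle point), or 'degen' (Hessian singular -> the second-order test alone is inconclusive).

Compute the Hessian H = grad^2 f:
  H = [[3, 0], [0, 11]]
Verify stationarity: grad f(x*) = H x* + g = (0, 0).
Eigenvalues of H: 3, 11.
Both eigenvalues > 0, so H is positive definite -> x* is a strict local min.

min


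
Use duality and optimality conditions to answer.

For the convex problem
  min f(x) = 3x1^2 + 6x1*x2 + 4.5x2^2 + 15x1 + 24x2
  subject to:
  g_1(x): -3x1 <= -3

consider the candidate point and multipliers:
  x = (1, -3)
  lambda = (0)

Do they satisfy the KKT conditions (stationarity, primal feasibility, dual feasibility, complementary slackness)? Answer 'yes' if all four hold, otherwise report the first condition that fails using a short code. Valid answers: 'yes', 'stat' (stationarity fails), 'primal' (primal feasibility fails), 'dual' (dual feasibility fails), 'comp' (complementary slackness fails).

Gradient of f: grad f(x) = Q x + c = (3, 3)
Constraint values g_i(x) = a_i^T x - b_i:
  g_1((1, -3)) = 0
Stationarity residual: grad f(x) + sum_i lambda_i a_i = (3, 3)
  -> stationarity FAILS
Primal feasibility (all g_i <= 0): OK
Dual feasibility (all lambda_i >= 0): OK
Complementary slackness (lambda_i * g_i(x) = 0 for all i): OK

Verdict: the first failing condition is stationarity -> stat.

stat


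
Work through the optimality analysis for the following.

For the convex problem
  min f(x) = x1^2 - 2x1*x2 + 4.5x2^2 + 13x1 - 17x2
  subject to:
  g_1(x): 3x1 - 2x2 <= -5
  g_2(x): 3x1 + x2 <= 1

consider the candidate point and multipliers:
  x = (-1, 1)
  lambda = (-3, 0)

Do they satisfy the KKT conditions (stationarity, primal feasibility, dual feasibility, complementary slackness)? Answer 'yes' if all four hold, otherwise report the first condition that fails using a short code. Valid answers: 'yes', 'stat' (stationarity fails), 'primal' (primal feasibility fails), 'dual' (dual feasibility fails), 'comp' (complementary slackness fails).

Gradient of f: grad f(x) = Q x + c = (9, -6)
Constraint values g_i(x) = a_i^T x - b_i:
  g_1((-1, 1)) = 0
  g_2((-1, 1)) = -3
Stationarity residual: grad f(x) + sum_i lambda_i a_i = (0, 0)
  -> stationarity OK
Primal feasibility (all g_i <= 0): OK
Dual feasibility (all lambda_i >= 0): FAILS
Complementary slackness (lambda_i * g_i(x) = 0 for all i): OK

Verdict: the first failing condition is dual_feasibility -> dual.

dual


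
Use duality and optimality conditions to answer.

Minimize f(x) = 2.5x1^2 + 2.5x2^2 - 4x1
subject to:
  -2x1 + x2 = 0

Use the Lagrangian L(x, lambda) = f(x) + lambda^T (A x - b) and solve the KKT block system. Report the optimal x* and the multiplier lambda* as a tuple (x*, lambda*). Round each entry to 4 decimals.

Form the Lagrangian:
  L(x, lambda) = (1/2) x^T Q x + c^T x + lambda^T (A x - b)
Stationarity (grad_x L = 0): Q x + c + A^T lambda = 0.
Primal feasibility: A x = b.

This gives the KKT block system:
  [ Q   A^T ] [ x     ]   [-c ]
  [ A    0  ] [ lambda ] = [ b ]

Solving the linear system:
  x*      = (0.16, 0.32)
  lambda* = (-1.6)
  f(x*)   = -0.32

x* = (0.16, 0.32), lambda* = (-1.6)


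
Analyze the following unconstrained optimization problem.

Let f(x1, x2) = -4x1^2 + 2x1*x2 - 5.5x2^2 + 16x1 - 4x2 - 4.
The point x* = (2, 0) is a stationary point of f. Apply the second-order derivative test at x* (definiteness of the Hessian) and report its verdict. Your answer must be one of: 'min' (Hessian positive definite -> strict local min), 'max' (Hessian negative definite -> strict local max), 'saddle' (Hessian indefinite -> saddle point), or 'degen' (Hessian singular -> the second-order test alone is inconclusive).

Compute the Hessian H = grad^2 f:
  H = [[-8, 2], [2, -11]]
Verify stationarity: grad f(x*) = H x* + g = (0, 0).
Eigenvalues of H: -12, -7.
Both eigenvalues < 0, so H is negative definite -> x* is a strict local max.

max


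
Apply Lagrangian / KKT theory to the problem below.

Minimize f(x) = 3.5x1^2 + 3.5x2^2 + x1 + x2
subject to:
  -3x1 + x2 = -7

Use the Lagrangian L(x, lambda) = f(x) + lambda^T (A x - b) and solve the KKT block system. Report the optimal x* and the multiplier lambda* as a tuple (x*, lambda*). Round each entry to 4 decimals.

Form the Lagrangian:
  L(x, lambda) = (1/2) x^T Q x + c^T x + lambda^T (A x - b)
Stationarity (grad_x L = 0): Q x + c + A^T lambda = 0.
Primal feasibility: A x = b.

This gives the KKT block system:
  [ Q   A^T ] [ x     ]   [-c ]
  [ A    0  ] [ lambda ] = [ b ]

Solving the linear system:
  x*      = (2.0429, -0.8714)
  lambda* = (5.1)
  f(x*)   = 18.4357

x* = (2.0429, -0.8714), lambda* = (5.1)


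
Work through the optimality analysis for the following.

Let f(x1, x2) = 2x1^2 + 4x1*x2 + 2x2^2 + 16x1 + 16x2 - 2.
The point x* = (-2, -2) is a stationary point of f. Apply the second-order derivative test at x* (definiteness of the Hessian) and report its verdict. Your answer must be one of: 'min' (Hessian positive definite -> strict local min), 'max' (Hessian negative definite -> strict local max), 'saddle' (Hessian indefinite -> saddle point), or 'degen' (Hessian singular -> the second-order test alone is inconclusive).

Compute the Hessian H = grad^2 f:
  H = [[4, 4], [4, 4]]
Verify stationarity: grad f(x*) = H x* + g = (0, 0).
Eigenvalues of H: 0, 8.
H has a zero eigenvalue (singular; positive semidefinite but not definite), so H is neither positive definite, negative definite, nor indefinite. The second-order test alone is inconclusive -> degen.
(Indeed, f is constant along the null direction of H through x*, so x* is not a strict local extremum.)

degen


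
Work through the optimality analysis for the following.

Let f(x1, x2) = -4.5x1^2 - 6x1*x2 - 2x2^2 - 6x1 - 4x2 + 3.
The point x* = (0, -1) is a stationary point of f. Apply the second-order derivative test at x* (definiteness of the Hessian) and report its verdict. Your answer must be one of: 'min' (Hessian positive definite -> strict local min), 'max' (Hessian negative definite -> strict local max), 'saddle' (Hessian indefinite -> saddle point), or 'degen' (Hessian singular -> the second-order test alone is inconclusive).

Compute the Hessian H = grad^2 f:
  H = [[-9, -6], [-6, -4]]
Verify stationarity: grad f(x*) = H x* + g = (0, 0).
Eigenvalues of H: -13, 0.
H has a zero eigenvalue (singular; negative semidefinite but not definite), so H is neither positive definite, negative definite, nor indefinite. The second-order test alone is inconclusive -> degen.
(Indeed, f is constant along the null direction of H through x*, so x* is not a strict local extremum.)

degen


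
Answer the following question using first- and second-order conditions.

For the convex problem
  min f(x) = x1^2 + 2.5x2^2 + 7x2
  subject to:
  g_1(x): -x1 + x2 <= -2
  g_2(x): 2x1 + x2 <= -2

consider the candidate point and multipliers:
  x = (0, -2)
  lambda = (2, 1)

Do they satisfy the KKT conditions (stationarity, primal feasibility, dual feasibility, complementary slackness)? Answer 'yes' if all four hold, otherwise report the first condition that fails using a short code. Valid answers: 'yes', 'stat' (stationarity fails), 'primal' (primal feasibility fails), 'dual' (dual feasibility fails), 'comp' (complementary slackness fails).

Gradient of f: grad f(x) = Q x + c = (0, -3)
Constraint values g_i(x) = a_i^T x - b_i:
  g_1((0, -2)) = 0
  g_2((0, -2)) = 0
Stationarity residual: grad f(x) + sum_i lambda_i a_i = (0, 0)
  -> stationarity OK
Primal feasibility (all g_i <= 0): OK
Dual feasibility (all lambda_i >= 0): OK
Complementary slackness (lambda_i * g_i(x) = 0 for all i): OK

Verdict: yes, KKT holds.

yes


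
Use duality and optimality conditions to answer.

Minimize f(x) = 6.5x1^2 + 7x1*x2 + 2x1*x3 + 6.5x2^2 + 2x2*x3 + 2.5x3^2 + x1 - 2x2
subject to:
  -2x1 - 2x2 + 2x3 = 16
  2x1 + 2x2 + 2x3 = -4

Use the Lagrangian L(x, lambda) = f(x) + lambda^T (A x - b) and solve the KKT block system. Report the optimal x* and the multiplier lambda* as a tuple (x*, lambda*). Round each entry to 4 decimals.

Form the Lagrangian:
  L(x, lambda) = (1/2) x^T Q x + c^T x + lambda^T (A x - b)
Stationarity (grad_x L = 0): Q x + c + A^T lambda = 0.
Primal feasibility: A x = b.

This gives the KKT block system:
  [ Q   A^T ] [ x     ]   [-c ]
  [ A    0  ] [ lambda ] = [ b ]

Solving the linear system:
  x*      = (-2.75, -2.25, 3)
  lambda* = (-12.375, 9.875)
  f(x*)   = 119.625

x* = (-2.75, -2.25, 3), lambda* = (-12.375, 9.875)


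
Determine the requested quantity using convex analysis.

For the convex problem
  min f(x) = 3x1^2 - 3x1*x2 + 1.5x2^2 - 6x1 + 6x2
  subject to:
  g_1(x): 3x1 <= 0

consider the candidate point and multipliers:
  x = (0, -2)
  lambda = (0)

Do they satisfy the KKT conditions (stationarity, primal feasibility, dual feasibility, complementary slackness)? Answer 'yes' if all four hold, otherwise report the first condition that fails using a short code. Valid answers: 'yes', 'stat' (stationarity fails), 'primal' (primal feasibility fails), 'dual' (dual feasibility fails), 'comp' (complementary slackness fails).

Gradient of f: grad f(x) = Q x + c = (0, 0)
Constraint values g_i(x) = a_i^T x - b_i:
  g_1((0, -2)) = 0
Stationarity residual: grad f(x) + sum_i lambda_i a_i = (0, 0)
  -> stationarity OK
Primal feasibility (all g_i <= 0): OK
Dual feasibility (all lambda_i >= 0): OK
Complementary slackness (lambda_i * g_i(x) = 0 for all i): OK

Verdict: yes, KKT holds.

yes


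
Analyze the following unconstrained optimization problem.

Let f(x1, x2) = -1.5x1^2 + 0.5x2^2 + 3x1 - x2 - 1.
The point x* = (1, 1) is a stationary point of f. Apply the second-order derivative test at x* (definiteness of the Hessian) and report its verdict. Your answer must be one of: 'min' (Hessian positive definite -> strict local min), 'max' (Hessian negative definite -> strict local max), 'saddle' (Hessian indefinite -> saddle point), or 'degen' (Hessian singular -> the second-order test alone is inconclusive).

Compute the Hessian H = grad^2 f:
  H = [[-3, 0], [0, 1]]
Verify stationarity: grad f(x*) = H x* + g = (0, 0).
Eigenvalues of H: -3, 1.
Eigenvalues have mixed signs, so H is indefinite -> x* is a saddle point.

saddle


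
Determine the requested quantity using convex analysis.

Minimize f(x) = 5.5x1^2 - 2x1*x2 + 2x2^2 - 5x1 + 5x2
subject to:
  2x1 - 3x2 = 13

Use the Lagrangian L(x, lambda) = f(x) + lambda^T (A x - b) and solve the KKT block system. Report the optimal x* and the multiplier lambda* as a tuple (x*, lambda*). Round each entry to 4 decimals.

Form the Lagrangian:
  L(x, lambda) = (1/2) x^T Q x + c^T x + lambda^T (A x - b)
Stationarity (grad_x L = 0): Q x + c + A^T lambda = 0.
Primal feasibility: A x = b.

This gives the KKT block system:
  [ Q   A^T ] [ x     ]   [-c ]
  [ A    0  ] [ lambda ] = [ b ]

Solving the linear system:
  x*      = (0.4505, -4.033)
  lambda* = (-4.011)
  f(x*)   = 14.8626

x* = (0.4505, -4.033), lambda* = (-4.011)


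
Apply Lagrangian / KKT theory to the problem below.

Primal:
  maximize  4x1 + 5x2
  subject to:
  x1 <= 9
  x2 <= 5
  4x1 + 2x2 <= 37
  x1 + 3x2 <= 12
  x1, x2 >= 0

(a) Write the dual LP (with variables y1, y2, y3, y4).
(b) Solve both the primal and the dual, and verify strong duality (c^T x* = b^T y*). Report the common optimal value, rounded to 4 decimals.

The standard primal-dual pair for 'max c^T x s.t. A x <= b, x >= 0' is:
  Dual:  min b^T y  s.t.  A^T y >= c,  y >= 0.

So the dual LP is:
  minimize  9y1 + 5y2 + 37y3 + 12y4
  subject to:
    y1 + 4y3 + y4 >= 4
    y2 + 2y3 + 3y4 >= 5
    y1, y2, y3, y4 >= 0

Solving the primal: x* = (8.7, 1.1).
  primal value c^T x* = 40.3.
Solving the dual: y* = (0, 0, 0.7, 1.2).
  dual value b^T y* = 40.3.
Strong duality: c^T x* = b^T y*. Confirmed.

40.3


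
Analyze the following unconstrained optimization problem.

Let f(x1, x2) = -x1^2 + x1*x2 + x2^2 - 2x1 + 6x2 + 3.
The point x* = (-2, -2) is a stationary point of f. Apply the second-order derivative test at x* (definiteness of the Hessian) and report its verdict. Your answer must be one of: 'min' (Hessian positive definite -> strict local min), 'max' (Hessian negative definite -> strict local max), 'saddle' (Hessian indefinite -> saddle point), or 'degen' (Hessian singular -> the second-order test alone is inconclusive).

Compute the Hessian H = grad^2 f:
  H = [[-2, 1], [1, 2]]
Verify stationarity: grad f(x*) = H x* + g = (0, 0).
Eigenvalues of H: -2.2361, 2.2361.
Eigenvalues have mixed signs, so H is indefinite -> x* is a saddle point.

saddle
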